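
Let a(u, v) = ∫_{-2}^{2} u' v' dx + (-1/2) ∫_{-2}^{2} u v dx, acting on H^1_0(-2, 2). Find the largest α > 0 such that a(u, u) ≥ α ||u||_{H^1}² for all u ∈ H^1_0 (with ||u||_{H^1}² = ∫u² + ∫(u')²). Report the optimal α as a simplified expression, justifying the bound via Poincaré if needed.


α = (-8 + π^2)/(π^2 + 16)

Coercivity of a(·,·) on H^1_0(-2, 2) means a(u, u) ≥ α ||u||_{H^1}² for every u ∈ H^1_0.
The interval has length L = 4, and Poincaré/coercivity depend only on L. Here a(u, u) = ∫(u')² + (-1/2)·∫u².
Here c = -1/2 < 0 with |c| < (π/L)² = π^2/16, so coercivity still holds. The condition a(u,u) ≥ α||u||_{H^1}² reads (1−α)∫(u')² ≥ (α−c)∫u². Any admissible α is ≤ 1 (rapidly oscillating u have ∫u²/∫(u')² → 0), and α = 1 would force 0 ≥ (1−c)∫u², impossible since c < 1; so 1−α > 0. By the sharp Poincaré inequality on H^1_0 of an interval of length L, ∫(u')² ≥ (π/L)²∫u² with equality for the first sine mode sin(π(x−x₀)/L) (x₀ the left endpoint), so the inequality holds for all u iff (1−α)(π/L)² ≥ α − c, i.e. α ≤ ((π/L)² + c)/((π/L)² + 1) = (1 + c(L/π)²)/(1 + (L/π)²). (Direct route, valid since c ≤ 0: Poincaré gives c∫u² ≥ c(L/π)²∫(u')², so a(u,u) ≥ (1 + c(L/π)²)∫(u')², while ||u||_{H^1}² ≤ (1 + (L/π)²)∫(u')²; dividing yields the same α.) With (π/L)² = π^2/16 and c = -1/2, the largest admissible constant is α = ((π/L)² + c)/((π/L)² + 1).
Simplifying, α = (-8 + π^2)/(π^2 + 16).


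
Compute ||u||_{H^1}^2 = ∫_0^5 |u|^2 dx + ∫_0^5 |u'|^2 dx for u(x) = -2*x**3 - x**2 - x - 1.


||u||_{H^1}^2 = 3622445/42

The H^1 norm (squared) on an interval (0, L) is
  ||u||_{H^1}^2 = ∫_0^L u(x)^2 dx + ∫_0^L u'(x)^2 dx.
Compute u'(x) = -6*x**2 - 2*x - 1.
Then u(x)^2 = 4*x**6 + 4*x**5 + 5*x**4 + 6*x**3 + 3*x**2 + 2*x + 1 and u'(x)^2 = 36*x**4 + 24*x**3 + 16*x**2 + 4*x + 1.
Integrate each monomial from 0 to 5 using ∫_0^5 c·x^n dx = c·5^(n+1)/(n+1):
  ∫_0^5 u(x)^2 dx = ∫_0^5 (4*x^6 + 4*x^5 + 5*x^4 + 6*x^3 + 3*x^2 + 2*x + 1) dx. Term by term:
    ∫_0^5 4*x^6 dx = 312500/7;  ∫_0^5 4*x^5 dx = 31250/3;  ∫_0^5 5*x^4 dx = 3125;
    ∫_0^5 6*x^3 dx = 1875/2;  ∫_0^5 3*x^2 dx = 125;  ∫_0^5 2*x dx = 25;
    ∫_0^5 1 dx = 5.
  Sum: 312500/7 + 31250/3 + 3125 + 1875/2 + 125 + 25 + 5 = 2489635/42.
  ∫_0^5 u'(x)^2 dx = ∫_0^5 (36*x^4 + 24*x^3 + 16*x^2 + 4*x + 1) dx. Term by term:
    ∫_0^5 36*x^4 dx = 22500;  ∫_0^5 24*x^3 dx = 3750;  ∫_0^5 16*x^2 dx = 2000/3;
    ∫_0^5 4*x dx = 50;  ∫_0^5 1 dx = 5.
  Sum: 22500 + 3750 + 2000/3 + 50 + 5 = 80915/3.
Adding: ||u||_{H^1}^2 = 2489635/42 + 80915/3 = 3622445/42.


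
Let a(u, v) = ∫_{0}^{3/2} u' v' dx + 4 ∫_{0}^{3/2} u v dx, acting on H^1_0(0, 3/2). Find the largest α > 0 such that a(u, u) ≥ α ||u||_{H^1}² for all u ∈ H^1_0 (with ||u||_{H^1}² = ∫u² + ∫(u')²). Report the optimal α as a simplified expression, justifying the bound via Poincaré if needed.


α = 1

Coercivity of a(·,·) on H^1_0(0, 3/2) means a(u, u) ≥ α ||u||_{H^1}² for every u ∈ H^1_0.
The interval has length L = 3/2, and Poincaré/coercivity depend only on L. Here a(u, u) = ∫(u')² + (4)·∫u².
Here c = 4 ≥ 1, so a(u,u) = ∫(u')² + c∫u² ≥ ∫(u')² + ∫u² = ||u||_{H^1}², i.e. α = 1 works. No larger α is possible: a(u,u) ≥ α||u||_{H^1}² means (1−α)∫(u')² ≥ (α−c)∫u², and for the modes u_n = sin(nπ(x−x₀)/L) (x₀ the left endpoint) one has ∫u_n²/∫(u_n')² = (L/(nπ))² → 0, so a(u_n,u_n)/||u_n||_{H^1}² → 1. Hence the optimal constant is α = 1.
Therefore α = 1.


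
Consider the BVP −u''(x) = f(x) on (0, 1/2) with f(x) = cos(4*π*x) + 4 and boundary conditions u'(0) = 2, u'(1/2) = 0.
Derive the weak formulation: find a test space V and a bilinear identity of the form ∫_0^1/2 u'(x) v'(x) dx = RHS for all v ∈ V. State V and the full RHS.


V = H^1(0, 1/2) (v unrestricted at boundary; u is determined up to an additive constant); weak form: ∫_0^1/2 u'v' dx = ∫_0^1/2 (cos(4*π*x) + 4) v dx − 2·v(0) for all v ∈ V.

Multiply both sides by a test function v and integrate from 0 to 1/2:
  ∫_0^1/2 −u''(x) v(x) dx = ∫_0^1/2 f(x) v(x) dx.
Integrate the LHS by parts once:
  ∫_0^1/2 −u'' v dx = −[u'(x) v(x)]_0^1/2 + ∫_0^1/2 u'(x) v'(x) dx.
Thus ∫_0^1/2 u'(x) v'(x) dx = ∫_0^1/2 f(x) v(x) dx + [u'(x) v(x)]_0^1/2.
Choose V so that boundary terms are either known or forced to vanish.
u has inhomogeneous Neumann u'(0) = 2, u'(1/2) = 0. [u' v]_0^1/2 = (0)·v(1/2) − (2)·v(0) = − 2·v(0). Take V = H^1(0, 1/2); boundary term becomes part of RHS.
Weak formulation: find u (satisfying any essential BC) such that ∫_0^1/2 u'(x) v'(x) dx = ∫_0^1/2 f v dx − 2·v(0) for all v ∈ V (Neumann data are natural BCs: they enter the RHS as boundary terms).
Substituting f(x) = cos(4*π*x) + 4, the right-hand side is ∫_0^1/2 (cos(4*π*x) + 4) v dx − 2·v(0).
Compatibility check (pure Neumann): taking v ≡ 1 ∈ V gives 0 = ∫_0^1/2 f dx + (0) − (2), i.e. ∫_0^1/2 f dx must equal u'(0) − u'(1/2) = 2. Indeed ∫_0^1/2 (cos(4*π*x) + 4) dx = 2, so the data are compatible. The solution is then unique only up to an additive constant (fix it e.g. by requiring ∫_0^1/2 u dx = 0).


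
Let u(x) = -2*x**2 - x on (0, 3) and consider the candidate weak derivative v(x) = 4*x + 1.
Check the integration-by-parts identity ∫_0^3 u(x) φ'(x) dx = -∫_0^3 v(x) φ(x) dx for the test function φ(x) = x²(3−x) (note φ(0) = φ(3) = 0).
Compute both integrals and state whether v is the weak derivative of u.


LHS = 1107/20, RHS = -1107/20. No, v is not the weak derivative of u.

u(x) = -2*x**2 - x, classical derivative u'(x) = -4*x - 1.
φ(x) = x²(3−x), so φ'(x) = 3*x*(2 - x).
Note φ(0) = φ(3) = 0, so the boundary term u·φ vanishes.
LHS = ∫_0^3 u(x) φ'(x) dx = ∫_0^3 (6*x^4 - 9*x^3 - 6*x^2) dx. Term by term:
  ∫_0^3 6*x^4 dx = 1458/5;  ∫_0^3 -9*x^3 dx = -729/4;  ∫_0^3 -6*x^2 dx = -54.
Sum: 1458/5 − 729/4 − 54 = 1107/20.
So LHS = 1107/20.
∫_0^3 v(x) φ(x) dx = ∫_0^3 (-4*x^4 + 11*x^3 + 3*x^2) dx. Term by term:
  ∫_0^3 -4*x^4 dx = -972/5;  ∫_0^3 11*x^3 dx = 891/4;  ∫_0^3 3*x^2 dx = 27.
Sum: -972/5 + 891/4 + 27 = 1107/20.
So RHS = -∫_0^3 v(x) φ(x) dx = -1107/20.
LHS − RHS = 1107/10 ≠ 0, so the identity fails.
(For a valid weak derivative the identity must hold for EVERY test function, in particular this one. The failure shows v is NOT the weak derivative of u.)
Correct weak derivative would be u'(x) = -4*x - 1.


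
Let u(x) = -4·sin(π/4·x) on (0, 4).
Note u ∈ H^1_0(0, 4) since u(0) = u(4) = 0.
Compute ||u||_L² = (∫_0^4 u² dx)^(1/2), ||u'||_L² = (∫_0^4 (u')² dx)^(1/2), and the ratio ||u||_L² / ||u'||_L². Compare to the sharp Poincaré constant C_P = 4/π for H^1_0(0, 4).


||u||_L² / ||u'||_L² = 4/π = C_P.

u(x) = -4·sin(π/4·x), so u'(x) = -π*cos(π*x/4).
Writing u(x) = A·sin(kπx/L) with A = -4 and k = 1, use ∫_0^L sin²(kπx/L) dx = L/2 and ∫_0^L cos²(kπx/L) dx = L/2.
u² = 16·sin²(π/4·x) and (u')² = π^2·cos²(π/4·x), and each of sin², cos² integrates to L/2 = 2 over (0, 4).
∫_0^4 u² dx = 32, so ||u||_L² = 4*sqrt(2).
∫_0^4 (u')² dx = 2*π^2, so ||u'||_L² = sqrt(2)*π.
Ratio ||u||_L² / ||u'||_L² = 4/π.
Sharp Poincaré constant on H^1_0(0, 4) is C_P = L/π = 4/π, achieved by sin(π/4·x).
This is the k = 1 eigenfunction (up to amplitude), so the ratio equals the sharp Poincaré constant exactly.


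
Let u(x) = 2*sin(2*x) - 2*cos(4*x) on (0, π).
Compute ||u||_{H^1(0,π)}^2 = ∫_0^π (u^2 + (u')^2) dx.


||u||_{H^1(0,π)}^2 = 44*π

u'(x) = 8*sin(4*x) + 4*cos(2*x).
Expand u² and (u')² and integrate term by term on (0, π), using: for integers n ≥ 1, ∫_0^π sin²(nx) dx = ∫_0^π cos²(nx) dx = π/2; for n ≠ n', ∫_0^π sin(nx)sin(n'x) dx = ∫_0^π cos(nx)cos(n'x) dx = 0; and by product-to-sum, ∫_0^π sin(nx)cos(n'x) dx = ½∫_0^π [sin((n+n')x) + sin((n−n')x)] dx, which is 0 when n+n' is even and 2n/(n²−n'²) when n+n' is odd (it need not vanish on (0, π)).
  u² squared terms: (-2)²·∫cos(4x)² dx = 4·π/2 = 2*π;  (2)²·∫sin(2x)² dx = 4·π/2 = 2*π.
  u² cross terms: 2·(-2)·(2)·∫cos(4x)·sin(2x) dx = -8·(0) = 0.
  So ∫_0^π u² dx = 2*π + 2*π + 0 = 4*π.
  (u')² squared terms: (4)²·∫cos(2x)² dx = 16·π/2 = 8*π;  (8)²·∫sin(4x)² dx = 64·π/2 = 32*π.
  (u')² cross terms: 2·(4)·(8)·∫cos(2x)·sin(4x) dx = 64·(0) = 0.
  So ∫_0^π (u')² dx = 8*π + 32*π + 0 = 40*π.
||u||_{H^1}^2 = (4*π) + (40*π) = 44*π.


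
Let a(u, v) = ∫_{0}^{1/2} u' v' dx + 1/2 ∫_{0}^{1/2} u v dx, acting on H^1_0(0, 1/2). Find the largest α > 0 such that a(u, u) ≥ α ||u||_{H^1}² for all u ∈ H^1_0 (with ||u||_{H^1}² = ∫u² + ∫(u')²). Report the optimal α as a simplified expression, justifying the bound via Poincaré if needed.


α = (1 + 8*π^2)/(2*(1 + 4*π^2))

Coercivity of a(·,·) on H^1_0(0, 1/2) means a(u, u) ≥ α ||u||_{H^1}² for every u ∈ H^1_0.
The interval has length L = 1/2, and Poincaré/coercivity depend only on L. Here a(u, u) = ∫(u')² + (1/2)·∫u².
Here 0 < c = 1/2 < 1. The condition a(u,u) ≥ α||u||_{H^1}² reads (1−α)∫(u')² ≥ (α−c)∫u². Any admissible α is ≤ 1 (rapidly oscillating u have ∫u²/∫(u')² → 0), and α = 1 would force 0 ≥ (1−c)∫u², impossible since c < 1; so 1−α > 0. By the sharp Poincaré inequality on H^1_0 of an interval of length L, ∫(u')² ≥ (π/L)²∫u² with equality for the first sine mode sin(π(x−x₀)/L) (x₀ the left endpoint), so the inequality holds for all u iff (1−α)(π/L)² ≥ α − c, i.e. α ≤ ((π/L)² + c)/((π/L)² + 1) = (1 + c(L/π)²)/(1 + (L/π)²). With (π/L)² = 4*π^2 and c = 1/2, the largest admissible constant is α = ((π/L)² + c)/((π/L)² + 1).
Simplifying, α = (1 + 8*π^2)/(2*(1 + 4*π^2)).


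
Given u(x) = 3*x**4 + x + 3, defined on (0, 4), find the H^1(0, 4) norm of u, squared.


||u||_{H^1}^2 = 63904472/105

The H^1 norm (squared) on an interval (0, L) is
  ||u||_{H^1}^2 = ∫_0^L u(x)^2 dx + ∫_0^L u'(x)^2 dx.
Compute u'(x) = 12*x**3 + 1.
Then u(x)^2 = 9*x**8 + 6*x**5 + 18*x**4 + x**2 + 6*x + 9 and u'(x)^2 = 144*x**6 + 24*x**3 + 1.
Integrate each monomial from 0 to 4 using ∫_0^4 c·x^n dx = c·4^(n+1)/(n+1):
  ∫_0^4 u(x)^2 dx = ∫_0^4 (9*x^8 + 6*x^5 + 18*x^4 + x^2 + 6*x + 9) dx. Term by term:
    ∫_0^4 9*x^8 dx = 262144;  ∫_0^4 6*x^5 dx = 4096;  ∫_0^4 18*x^4 dx = 18432/5;
    ∫_0^4 x^2 dx = 64/3;  ∫_0^4 6*x dx = 48;  ∫_0^4 9 dx = 36.
  Sum: 262144 + 4096 + 18432/5 + 64/3 + 48 + 36 = 4050476/15.
  ∫_0^4 u'(x)^2 dx = ∫_0^4 (144*x^6 + 24*x^3 + 1) dx. Term by term:
    ∫_0^4 144*x^6 dx = 2359296/7;  ∫_0^4 24*x^3 dx = 1536;  ∫_0^4 1 dx = 4.
  Sum: 2359296/7 + 1536 + 4 = 2370076/7.
Adding: ||u||_{H^1}^2 = 4050476/15 + 2370076/7 = 63904472/105.


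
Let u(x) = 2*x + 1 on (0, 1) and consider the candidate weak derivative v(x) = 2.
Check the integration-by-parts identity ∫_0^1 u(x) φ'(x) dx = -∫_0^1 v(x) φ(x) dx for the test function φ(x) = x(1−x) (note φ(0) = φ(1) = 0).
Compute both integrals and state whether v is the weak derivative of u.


LHS = -1/3, RHS = -1/3. Yes, v = u' weakly.

u(x) = 2*x + 1, classical derivative u'(x) = 2.
φ(x) = x(1−x), so φ'(x) = 1 - 2*x.
Note φ(0) = φ(1) = 0, so the boundary term u·φ vanishes.
LHS = ∫_0^1 u(x) φ'(x) dx = ∫_0^1 (1 - 4*x^2) dx. Term by term:
  ∫_0^1 -4*x^2 dx = -4/3;  ∫_0^1 1 dx = 1.
Sum: -4/3 + 1 = -1/3.
So LHS = -1/3.
∫_0^1 v(x) φ(x) dx = ∫_0^1 (-2*x^2 + 2*x) dx. Term by term:
  ∫_0^1 -2*x^2 dx = -2/3;  ∫_0^1 2*x dx = 1.
Sum: -2/3 + 1 = 1/3.
So RHS = -∫_0^1 v(x) φ(x) dx = -1/3.
LHS = RHS, so the identity holds for this test φ.
Moreover u is smooth here and v(x) = u'(x) = 2 pointwise, so the identity holds for every test function. Hence v is the weak derivative of u.


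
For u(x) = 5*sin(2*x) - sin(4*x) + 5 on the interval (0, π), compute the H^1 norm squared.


||u||_{H^1(0,π)}^2 = 96*π

u'(x) = 10*cos(2*x) - 4*cos(4*x).
Expand u² and (u')² and integrate term by term on (0, π), using: for integers n ≥ 1, ∫_0^π sin²(nx) dx = ∫_0^π cos²(nx) dx = π/2; for n ≠ n', ∫_0^π sin(nx)sin(n'x) dx = ∫_0^π cos(nx)cos(n'x) dx = 0; and by product-to-sum, ∫_0^π sin(nx)cos(n'x) dx = ½∫_0^π [sin((n+n')x) + sin((n−n')x)] dx, which is 0 when n+n' is even and 2n/(n²−n'²) when n+n' is odd (it need not vanish on (0, π)). For the constant mode: ∫_0^π 1 dx = π, ∫_0^π cos(nx) dx = 0, ∫_0^π sin(nx) dx = (1−(−1)^n)/n.
  u² squared terms: (5)²·∫1 dx = 25·π = 25*π;  (-1)²·∫sin(4x)² dx = 1·π/2 = π/2;  (5)²·∫sin(2x)² dx = 25·π/2 = 25*π/2.
  u² cross terms: 2·(5)·(-1)·∫1·sin(4x) dx = -10·(0) = 0;  2·(5)·(5)·∫1·sin(2x) dx = 50·(0) = 0;  2·(-1)·(5)·∫sin(4x)·sin(2x) dx = -10·(0) = 0.
  So ∫_0^π u² dx = 25*π + π/2 + 25*π/2 + 0 + 0 + 0 = 38*π.
  (u')² squared terms: (-4)²·∫cos(4x)² dx = 16·π/2 = 8*π;  (10)²·∫cos(2x)² dx = 100·π/2 = 50*π.
  (u')² cross terms: 2·(-4)·(10)·∫cos(4x)·cos(2x) dx = -80·(0) = 0.
  So ∫_0^π (u')² dx = 8*π + 50*π + 0 = 58*π.
||u||_{H^1}^2 = (38*π) + (58*π) = 96*π.


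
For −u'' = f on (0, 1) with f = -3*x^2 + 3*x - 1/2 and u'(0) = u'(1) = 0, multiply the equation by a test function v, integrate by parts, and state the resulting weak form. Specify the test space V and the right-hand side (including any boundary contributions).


V = H^1(0, 1) (no boundary constraint on v; u is determined up to an additive constant); weak form: ∫_0^1 u'v' dx = ∫_0^1 (-3*x^2 + 3*x - 1/2) v dx for all v ∈ V.

Multiply both sides by a test function v and integrate from 0 to 1:
  ∫_0^1 −u''(x) v(x) dx = ∫_0^1 f(x) v(x) dx.
Integrate the LHS by parts once:
  ∫_0^1 −u'' v dx = −[u'(x) v(x)]_0^1 + ∫_0^1 u'(x) v'(x) dx.
Thus ∫_0^1 u'(x) v'(x) dx = ∫_0^1 f(x) v(x) dx + [u'(x) v(x)]_0^1.
Choose V so that boundary terms are either known or forced to vanish.
u has homogeneous Neumann: u'(0) = u'(1) = 0. So [u' v]_0^1 = 0·v(1) − 0·v(0) = 0 for any v; take V = H^1(0, 1).
Weak formulation: find u (satisfying any essential BC) such that ∫_0^1 u'(x) v'(x) dx = ∫_0^1 f v dx for all v ∈ V (homogeneous Neumann, so boundary terms vanish).
Substituting f(x) = -3*x^2 + 3*x - 1/2, the right-hand side is ∫_0^1 (-3*x^2 + 3*x - 1/2) v dx.
Compatibility check (pure Neumann): taking v ≡ 1 ∈ V gives 0 = ∫_0^1 f dx + (0) − (0), i.e. ∫_0^1 f dx must equal u'(0) − u'(1) = 0. Indeed ∫_0^1 (-3*x^2 + 3*x - 1/2) dx = 0, so the data are compatible. The solution is then unique only up to an additive constant (fix it e.g. by requiring ∫_0^1 u dx = 0).


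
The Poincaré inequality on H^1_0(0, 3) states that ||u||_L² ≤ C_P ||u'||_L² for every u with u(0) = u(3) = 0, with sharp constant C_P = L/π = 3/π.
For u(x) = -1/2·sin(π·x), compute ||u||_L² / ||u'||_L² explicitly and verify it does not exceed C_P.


||u||_L² / ||u'||_L² = 1/π < C_P = 3/π.

u(x) = -1/2·sin(π·x), so u'(x) = -π*cos(π*x)/2.
Writing u(x) = A·sin(kπx/L) with A = -1/2 and k = 3, use ∫_0^L sin²(kπx/L) dx = L/2 and ∫_0^L cos²(kπx/L) dx = L/2.
u² = 1/4·sin²(π·x) and (u')² = π^2/4·cos²(π·x), and each of sin², cos² integrates to L/2 = 3/2 over (0, 3).
∫_0^3 u² dx = 3/8, so ||u||_L² = sqrt(6)/4.
∫_0^3 (u')² dx = 3*π^2/8, so ||u'||_L² = sqrt(6)*π/4.
Ratio ||u||_L² / ||u'||_L² = 1/π.
Sharp Poincaré constant on H^1_0(0, 3) is C_P = L/π = 3/π, achieved by sin(π/3·x).
This is the k = 3 harmonic; the ratio L/(kπ) is strictly less than C_P = L/π, consistent with the sharp inequality ||u||_L² ≤ C_P ||u'||_L².


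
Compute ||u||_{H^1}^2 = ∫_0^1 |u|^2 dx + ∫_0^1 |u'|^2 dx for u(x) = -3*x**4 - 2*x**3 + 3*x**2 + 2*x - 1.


||u||_{H^1}^2 = 2773/210

The H^1 norm (squared) on an interval (0, L) is
  ||u||_{H^1}^2 = ∫_0^L u(x)^2 dx + ∫_0^L u'(x)^2 dx.
Compute u'(x) = -12*x**3 - 6*x**2 + 6*x + 2.
Then u(x)^2 = 9*x**8 + 12*x**7 - 14*x**6 - 24*x**5 + 7*x**4 + 16*x**3 - 2*x**2 - 4*x + 1 and u'(x)^2 = 144*x**6 + 144*x**5 - 108*x**4 - 120*x**3 + 12*x**2 + 24*x + 4.
Integrate each monomial from 0 to 1 using ∫_0^1 c·x^n dx = c·1^(n+1)/(n+1):
  ∫_0^1 u(x)^2 dx = ∫_0^1 (9*x^8 + 12*x^7 - 14*x^6 - 24*x^5 + 7*x^4 + 16*x^3 - 2*x^2 - 4*x + 1) dx. Term by term:
    ∫_0^1 9*x^8 dx = 1;  ∫_0^1 12*x^7 dx = 3/2;  ∫_0^1 -14*x^6 dx = -2;
    ∫_0^1 -24*x^5 dx = -4;  ∫_0^1 7*x^4 dx = 7/5;  ∫_0^1 16*x^3 dx = 4;
    ∫_0^1 -2*x^2 dx = -2/3;  ∫_0^1 -4*x dx = -2;  ∫_0^1 1 dx = 1.
  Sum: 1 + 3/2 − 2 − 4 + 7/5 + 4 − 2/3 − 2 + 1 = 7/30.
  ∫_0^1 u'(x)^2 dx = ∫_0^1 (144*x^6 + 144*x^5 - 108*x^4 - 120*x^3 + 12*x^2 + 24*x + 4) dx. Term by term:
    ∫_0^1 144*x^6 dx = 144/7;  ∫_0^1 144*x^5 dx = 24;  ∫_0^1 -108*x^4 dx = -108/5;
    ∫_0^1 -120*x^3 dx = -30;  ∫_0^1 12*x^2 dx = 4;  ∫_0^1 24*x dx = 12;
    ∫_0^1 4 dx = 4.
  Sum: 144/7 + 24 − 108/5 − 30 + 4 + 12 + 4 = 454/35.
Adding: ||u||_{H^1}^2 = 7/30 + 454/35 = 2773/210.


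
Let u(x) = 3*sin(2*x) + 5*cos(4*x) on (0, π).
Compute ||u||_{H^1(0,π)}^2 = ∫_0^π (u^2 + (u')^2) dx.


||u||_{H^1(0,π)}^2 = 235*π

u'(x) = -20*sin(4*x) + 6*cos(2*x).
Expand u² and (u')² and integrate term by term on (0, π), using: for integers n ≥ 1, ∫_0^π sin²(nx) dx = ∫_0^π cos²(nx) dx = π/2; for n ≠ n', ∫_0^π sin(nx)sin(n'x) dx = ∫_0^π cos(nx)cos(n'x) dx = 0; and by product-to-sum, ∫_0^π sin(nx)cos(n'x) dx = ½∫_0^π [sin((n+n')x) + sin((n−n')x)] dx, which is 0 when n+n' is even and 2n/(n²−n'²) when n+n' is odd (it need not vanish on (0, π)).
  u² squared terms: (3)²·∫sin(2x)² dx = 9·π/2 = 9*π/2;  (5)²·∫cos(4x)² dx = 25·π/2 = 25*π/2.
  u² cross terms: 2·(3)·(5)·∫sin(2x)·cos(4x) dx = 30·(0) = 0.
  So ∫_0^π u² dx = 9*π/2 + 25*π/2 + 0 = 17*π.
  (u')² squared terms: (-20)²·∫sin(4x)² dx = 400·π/2 = 200*π;  (6)²·∫cos(2x)² dx = 36·π/2 = 18*π.
  (u')² cross terms: 2·(-20)·(6)·∫sin(4x)·cos(2x) dx = -240·(0) = 0.
  So ∫_0^π (u')² dx = 200*π + 18*π + 0 = 218*π.
||u||_{H^1}^2 = (17*π) + (218*π) = 235*π.


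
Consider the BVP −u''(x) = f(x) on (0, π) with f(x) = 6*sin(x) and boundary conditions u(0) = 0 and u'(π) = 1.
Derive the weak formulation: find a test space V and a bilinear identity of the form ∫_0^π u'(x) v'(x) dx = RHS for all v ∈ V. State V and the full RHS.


V = {v ∈ H^1(0, π) : v(0) = 0} (test functions vanish at x = 0 where u is specified); weak form: ∫_0^π u'v' dx = ∫_0^π (6*sin(x)) v dx + v(π) for all v ∈ V.

Multiply both sides by a test function v and integrate from 0 to π:
  ∫_0^π −u''(x) v(x) dx = ∫_0^π f(x) v(x) dx.
Integrate the LHS by parts once:
  ∫_0^π −u'' v dx = −[u'(x) v(x)]_0^π + ∫_0^π u'(x) v'(x) dx.
Thus ∫_0^π u'(x) v'(x) dx = ∫_0^π f(x) v(x) dx + [u'(x) v(x)]_0^π.
Choose V so that boundary terms are either known or forced to vanish.
Mixed BC: u(0) = 0 (Dirichlet) and u'(π) = 1 (Neumann). Define V = {v ∈ H^1(0, π) : v(0) = 0}. Then [u' v]_0^π = u'(π)·v(π) − u'(0)·0 = v(π).
Weak formulation: find u (satisfying any essential BC) such that ∫_0^π u'(x) v'(x) dx = ∫_0^π f v dx + v(π) for all v ∈ V (Dirichlet at 0 absorbed into V; Neumann datum at x = π contributes the boundary term).
Substituting f(x) = 6*sin(x), the right-hand side is ∫_0^π (6*sin(x)) v dx + v(π).


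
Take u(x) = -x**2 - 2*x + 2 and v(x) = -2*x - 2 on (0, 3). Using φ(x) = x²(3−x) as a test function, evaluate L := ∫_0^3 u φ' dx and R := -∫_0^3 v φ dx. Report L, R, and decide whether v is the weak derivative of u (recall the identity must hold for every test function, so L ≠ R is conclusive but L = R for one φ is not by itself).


LHS = 189/5, RHS = 189/5. Yes, v = u' weakly.

u(x) = -x**2 - 2*x + 2, classical derivative u'(x) = -2*x - 2.
φ(x) = x²(3−x), so φ'(x) = 3*x*(2 - x).
Note φ(0) = φ(3) = 0, so the boundary term u·φ vanishes.
LHS = ∫_0^3 u(x) φ'(x) dx = ∫_0^3 (3*x^4 - 18*x^2 + 12*x) dx. Term by term:
  ∫_0^3 3*x^4 dx = 729/5;  ∫_0^3 -18*x^2 dx = -162;  ∫_0^3 12*x dx = 54.
Sum: 729/5 − 162 + 54 = 189/5.
So LHS = 189/5.
∫_0^3 v(x) φ(x) dx = ∫_0^3 (2*x^4 - 4*x^3 - 6*x^2) dx. Term by term:
  ∫_0^3 2*x^4 dx = 486/5;  ∫_0^3 -4*x^3 dx = -81;  ∫_0^3 -6*x^2 dx = -54.
Sum: 486/5 − 81 − 54 = -189/5.
So RHS = -∫_0^3 v(x) φ(x) dx = 189/5.
LHS = RHS, so the identity holds for this test φ.
Moreover u is smooth here and v(x) = u'(x) = -2*x - 2 pointwise, so the identity holds for every test function. Hence v is the weak derivative of u.


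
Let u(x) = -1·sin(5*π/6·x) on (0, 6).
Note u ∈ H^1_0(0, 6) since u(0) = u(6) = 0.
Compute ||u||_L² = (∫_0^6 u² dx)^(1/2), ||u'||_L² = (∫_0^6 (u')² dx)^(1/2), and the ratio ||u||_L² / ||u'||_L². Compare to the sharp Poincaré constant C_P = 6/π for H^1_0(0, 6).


||u||_L² / ||u'||_L² = 6/(5*π) < C_P = 6/π.

u(x) = -1·sin(5*π/6·x), so u'(x) = -5*π*cos(5*π*x/6)/6.
Writing u(x) = A·sin(kπx/L) with A = -1 and k = 5, use ∫_0^L sin²(kπx/L) dx = L/2 and ∫_0^L cos²(kπx/L) dx = L/2.
u² = 1·sin²(5*π/6·x) and (u')² = 25*π^2/36·cos²(5*π/6·x), and each of sin², cos² integrates to L/2 = 3 over (0, 6).
∫_0^6 u² dx = 3, so ||u||_L² = sqrt(3).
∫_0^6 (u')² dx = 25*π^2/12, so ||u'||_L² = 5*sqrt(3)*π/6.
Ratio ||u||_L² / ||u'||_L² = 6/(5*π).
Sharp Poincaré constant on H^1_0(0, 6) is C_P = L/π = 6/π, achieved by sin(π/6·x).
This is the k = 5 harmonic; the ratio L/(kπ) is strictly less than C_P = L/π, consistent with the sharp inequality ||u||_L² ≤ C_P ||u'||_L².


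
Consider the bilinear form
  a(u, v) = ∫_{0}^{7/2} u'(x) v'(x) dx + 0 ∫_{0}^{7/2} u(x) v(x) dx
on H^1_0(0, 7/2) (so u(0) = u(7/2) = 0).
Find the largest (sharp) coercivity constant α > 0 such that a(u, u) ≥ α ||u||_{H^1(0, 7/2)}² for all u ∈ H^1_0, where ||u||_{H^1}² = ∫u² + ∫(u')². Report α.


α = 4*π^2/(4*π^2 + 49)

Coercivity of a(·,·) on H^1_0(0, 7/2) means a(u, u) ≥ α ||u||_{H^1}² for every u ∈ H^1_0.
The interval has length L = 7/2, and Poincaré/coercivity depend only on L. Here a(u, u) = ∫(u')² + (0)·∫u².
Here c = 0, so a(u,u) = ∫(u')² alone. The condition a(u,u) ≥ α||u||_{H^1}² reads (1−α)∫(u')² ≥ (α−c)∫u². Any admissible α is ≤ 1 (rapidly oscillating u have ∫u²/∫(u')² → 0), and α = 1 would force 0 ≥ (1−c)∫u², impossible since c < 1; so 1−α > 0. By the sharp Poincaré inequality on H^1_0 of an interval of length L, ∫(u')² ≥ (π/L)²∫u² with equality for the first sine mode sin(π(x−x₀)/L) (x₀ the left endpoint), so the inequality holds for all u iff (1−α)(π/L)² ≥ α − c, i.e. α ≤ ((π/L)² + c)/((π/L)² + 1) = (1 + c(L/π)²)/(1 + (L/π)²). (Direct route, valid since c ≤ 0: Poincaré gives c∫u² ≥ c(L/π)²∫(u')², so a(u,u) ≥ (1 + c(L/π)²)∫(u')², while ||u||_{H^1}² ≤ (1 + (L/π)²)∫(u')²; dividing yields the same α.) With (π/L)² = 4*π^2/49 and c = 0, the largest admissible constant is α = ((π/L)² + c)/((π/L)² + 1).
Simplifying, α = 4*π^2/(4*π^2 + 49).


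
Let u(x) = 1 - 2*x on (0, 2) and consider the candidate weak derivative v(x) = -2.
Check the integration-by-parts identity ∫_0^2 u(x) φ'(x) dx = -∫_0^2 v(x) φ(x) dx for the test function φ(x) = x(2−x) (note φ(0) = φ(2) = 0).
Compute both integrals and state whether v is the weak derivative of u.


LHS = 8/3, RHS = 8/3. Yes, v = u' weakly.

u(x) = 1 - 2*x, classical derivative u'(x) = -2.
φ(x) = x(2−x), so φ'(x) = 2 - 2*x.
Note φ(0) = φ(2) = 0, so the boundary term u·φ vanishes.
LHS = ∫_0^2 u(x) φ'(x) dx = ∫_0^2 (4*x^2 - 6*x + 2) dx. Term by term:
  ∫_0^2 4*x^2 dx = 32/3;  ∫_0^2 -6*x dx = -12;  ∫_0^2 2 dx = 4.
Sum: 32/3 − 12 + 4 = 8/3.
So LHS = 8/3.
∫_0^2 v(x) φ(x) dx = ∫_0^2 (2*x^2 - 4*x) dx. Term by term:
  ∫_0^2 2*x^2 dx = 16/3;  ∫_0^2 -4*x dx = -8.
Sum: 16/3 − 8 = -8/3.
So RHS = -∫_0^2 v(x) φ(x) dx = 8/3.
LHS = RHS, so the identity holds for this test φ.
Moreover u is smooth here and v(x) = u'(x) = -2 pointwise, so the identity holds for every test function. Hence v is the weak derivative of u.


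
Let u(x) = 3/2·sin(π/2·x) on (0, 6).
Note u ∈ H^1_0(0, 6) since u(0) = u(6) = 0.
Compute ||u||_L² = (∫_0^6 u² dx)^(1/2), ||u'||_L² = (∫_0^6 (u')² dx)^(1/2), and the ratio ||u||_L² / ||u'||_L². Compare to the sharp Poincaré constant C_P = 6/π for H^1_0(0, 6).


||u||_L² / ||u'||_L² = 2/π < C_P = 6/π.

u(x) = 3/2·sin(π/2·x), so u'(x) = 3*π*cos(π*x/2)/4.
Writing u(x) = A·sin(kπx/L) with A = 3/2 and k = 3, use ∫_0^L sin²(kπx/L) dx = L/2 and ∫_0^L cos²(kπx/L) dx = L/2.
u² = 9/4·sin²(π/2·x) and (u')² = 9*π^2/16·cos²(π/2·x), and each of sin², cos² integrates to L/2 = 3 over (0, 6).
∫_0^6 u² dx = 27/4, so ||u||_L² = 3*sqrt(3)/2.
∫_0^6 (u')² dx = 27*π^2/16, so ||u'||_L² = 3*sqrt(3)*π/4.
Ratio ||u||_L² / ||u'||_L² = 2/π.
Sharp Poincaré constant on H^1_0(0, 6) is C_P = L/π = 6/π, achieved by sin(π/6·x).
This is the k = 3 harmonic; the ratio L/(kπ) is strictly less than C_P = L/π, consistent with the sharp inequality ||u||_L² ≤ C_P ||u'||_L².


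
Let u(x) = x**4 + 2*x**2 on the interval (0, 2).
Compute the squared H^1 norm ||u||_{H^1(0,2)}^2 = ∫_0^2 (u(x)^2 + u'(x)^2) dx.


||u||_{H^1}^2 = 219136/315

The H^1 norm (squared) on an interval (0, L) is
  ||u||_{H^1}^2 = ∫_0^L u(x)^2 dx + ∫_0^L u'(x)^2 dx.
Compute u'(x) = 4*x**3 + 4*x.
Then u(x)^2 = x**8 + 4*x**6 + 4*x**4 and u'(x)^2 = 16*x**6 + 32*x**4 + 16*x**2.
Integrate each monomial from 0 to 2 using ∫_0^2 c·x^n dx = c·2^(n+1)/(n+1):
  ∫_0^2 u(x)^2 dx = ∫_0^2 (x^8 + 4*x^6 + 4*x^4) dx. Term by term:
    ∫_0^2 x^8 dx = 512/9;  ∫_0^2 4*x^6 dx = 512/7;  ∫_0^2 4*x^4 dx = 128/5.
  Sum: 512/9 + 512/7 + 128/5 = 49024/315.
  ∫_0^2 u'(x)^2 dx = ∫_0^2 (16*x^6 + 32*x^4 + 16*x^2) dx. Term by term:
    ∫_0^2 16*x^6 dx = 2048/7;  ∫_0^2 32*x^4 dx = 1024/5;  ∫_0^2 16*x^2 dx = 128/3.
  Sum: 2048/7 + 1024/5 + 128/3 = 56704/105.
Adding: ||u||_{H^1}^2 = 49024/315 + 56704/105 = 219136/315.


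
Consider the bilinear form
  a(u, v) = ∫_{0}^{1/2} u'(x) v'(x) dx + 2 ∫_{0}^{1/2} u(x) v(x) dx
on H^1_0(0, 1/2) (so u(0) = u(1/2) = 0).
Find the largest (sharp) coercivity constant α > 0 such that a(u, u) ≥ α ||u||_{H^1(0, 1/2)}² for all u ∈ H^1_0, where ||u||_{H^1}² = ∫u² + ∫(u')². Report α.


α = 1

Coercivity of a(·,·) on H^1_0(0, 1/2) means a(u, u) ≥ α ||u||_{H^1}² for every u ∈ H^1_0.
The interval has length L = 1/2, and Poincaré/coercivity depend only on L. Here a(u, u) = ∫(u')² + (2)·∫u².
Here c = 2 ≥ 1, so a(u,u) = ∫(u')² + c∫u² ≥ ∫(u')² + ∫u² = ||u||_{H^1}², i.e. α = 1 works. No larger α is possible: a(u,u) ≥ α||u||_{H^1}² means (1−α)∫(u')² ≥ (α−c)∫u², and for the modes u_n = sin(nπ(x−x₀)/L) (x₀ the left endpoint) one has ∫u_n²/∫(u_n')² = (L/(nπ))² → 0, so a(u_n,u_n)/||u_n||_{H^1}² → 1. Hence the optimal constant is α = 1.
Therefore α = 1.


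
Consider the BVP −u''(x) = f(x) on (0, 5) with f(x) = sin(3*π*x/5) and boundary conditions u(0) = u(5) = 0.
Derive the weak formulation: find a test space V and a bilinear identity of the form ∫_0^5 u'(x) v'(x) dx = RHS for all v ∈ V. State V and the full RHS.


V = H^1_0(0, 5) (so v(0) = v(5) = 0); weak form: ∫_0^5 u'v' dx = ∫_0^5 (sin(3*π*x/5)) v dx for all v ∈ V.

Multiply both sides by a test function v and integrate from 0 to 5:
  ∫_0^5 −u''(x) v(x) dx = ∫_0^5 f(x) v(x) dx.
Integrate the LHS by parts once:
  ∫_0^5 −u'' v dx = −[u'(x) v(x)]_0^5 + ∫_0^5 u'(x) v'(x) dx.
Thus ∫_0^5 u'(x) v'(x) dx = ∫_0^5 f(x) v(x) dx + [u'(x) v(x)]_0^5.
Choose V so that boundary terms are either known or forced to vanish.
u is Dirichlet: u(0) = u(5) = 0. Let V = H^1_0(0, 5); then v(0) = v(5) = 0, and [u' v]_0^5 = 0.
Weak formulation: find u (satisfying any essential BC) such that ∫_0^5 u'(x) v'(x) dx = ∫_0^5 f v dx for all v ∈ V.
Substituting f(x) = sin(3*π*x/5), the right-hand side is ∫_0^5 (sin(3*π*x/5)) v dx.


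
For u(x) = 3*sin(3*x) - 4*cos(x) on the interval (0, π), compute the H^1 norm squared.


||u||_{H^1(0,π)}^2 = 61*π

u'(x) = 4*sin(x) + 9*cos(3*x).
Expand u² and (u')² and integrate term by term on (0, π), using: for integers n ≥ 1, ∫_0^π sin²(nx) dx = ∫_0^π cos²(nx) dx = π/2; for n ≠ n', ∫_0^π sin(nx)sin(n'x) dx = ∫_0^π cos(nx)cos(n'x) dx = 0; and by product-to-sum, ∫_0^π sin(nx)cos(n'x) dx = ½∫_0^π [sin((n+n')x) + sin((n−n')x)] dx, which is 0 when n+n' is even and 2n/(n²−n'²) when n+n' is odd (it need not vanish on (0, π)).
  u² squared terms: (-4)²·∫cos(x)² dx = 16·π/2 = 8*π;  (3)²·∫sin(3x)² dx = 9·π/2 = 9*π/2.
  u² cross terms: 2·(-4)·(3)·∫cos(x)·sin(3x) dx = -24·(0) = 0.
  So ∫_0^π u² dx = 8*π + 9*π/2 + 0 = 25*π/2.
  (u')² squared terms: (4)²·∫sin(x)² dx = 16·π/2 = 8*π;  (9)²·∫cos(3x)² dx = 81·π/2 = 81*π/2.
  (u')² cross terms: 2·(4)·(9)·∫sin(x)·cos(3x) dx = 72·(0) = 0.
  So ∫_0^π (u')² dx = 8*π + 81*π/2 + 0 = 97*π/2.
||u||_{H^1}^2 = (25*π/2) + (97*π/2) = 61*π.


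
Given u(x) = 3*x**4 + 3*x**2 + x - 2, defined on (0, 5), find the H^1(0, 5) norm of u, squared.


||u||_{H^1}^2 = 162572125/42

The H^1 norm (squared) on an interval (0, L) is
  ||u||_{H^1}^2 = ∫_0^L u(x)^2 dx + ∫_0^L u'(x)^2 dx.
Compute u'(x) = 12*x**3 + 6*x + 1.
Then u(x)^2 = 9*x**8 + 18*x**6 + 6*x**5 - 3*x**4 + 6*x**3 - 11*x**2 - 4*x + 4 and u'(x)^2 = 144*x**6 + 144*x**4 + 24*x**3 + 36*x**2 + 12*x + 1.
Integrate each monomial from 0 to 5 using ∫_0^5 c·x^n dx = c·5^(n+1)/(n+1):
  ∫_0^5 u(x)^2 dx = ∫_0^5 (9*x^8 + 18*x^6 + 6*x^5 - 3*x^4 + 6*x^3 - 11*x^2 - 4*x + 4) dx. Term by term:
    ∫_0^5 9*x^8 dx = 1953125;  ∫_0^5 18*x^6 dx = 1406250/7;  ∫_0^5 6*x^5 dx = 15625;
    ∫_0^5 -3*x^4 dx = -1875;  ∫_0^5 6*x^3 dx = 1875/2;  ∫_0^5 -11*x^2 dx = -1375/3;
    ∫_0^5 -4*x dx = -50;  ∫_0^5 4 dx = 20.
  Sum: 1953125 + 1406250/7 + 15625 − 1875 + 1875/2 − 1375/3 − 50 + 20 = 91065115/42.
  ∫_0^5 u'(x)^2 dx = ∫_0^5 (144*x^6 + 144*x^4 + 24*x^3 + 36*x^2 + 12*x + 1) dx. Term by term:
    ∫_0^5 144*x^6 dx = 11250000/7;  ∫_0^5 144*x^4 dx = 90000;  ∫_0^5 24*x^3 dx = 3750;
    ∫_0^5 36*x^2 dx = 1500;  ∫_0^5 12*x dx = 150;  ∫_0^5 1 dx = 5.
  Sum: 11250000/7 + 90000 + 3750 + 1500 + 150 + 5 = 11917835/7.
Adding: ||u||_{H^1}^2 = 91065115/42 + 11917835/7 = 162572125/42.


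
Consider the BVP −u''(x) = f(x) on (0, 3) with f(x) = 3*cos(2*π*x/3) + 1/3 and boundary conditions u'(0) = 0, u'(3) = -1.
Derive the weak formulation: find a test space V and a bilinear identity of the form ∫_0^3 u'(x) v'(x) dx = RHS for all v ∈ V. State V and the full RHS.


V = H^1(0, 3) (v unrestricted at boundary; u is determined up to an additive constant); weak form: ∫_0^3 u'v' dx = ∫_0^3 (3*cos(2*π*x/3) + 1/3) v dx − v(3) for all v ∈ V.

Multiply both sides by a test function v and integrate from 0 to 3:
  ∫_0^3 −u''(x) v(x) dx = ∫_0^3 f(x) v(x) dx.
Integrate the LHS by parts once:
  ∫_0^3 −u'' v dx = −[u'(x) v(x)]_0^3 + ∫_0^3 u'(x) v'(x) dx.
Thus ∫_0^3 u'(x) v'(x) dx = ∫_0^3 f(x) v(x) dx + [u'(x) v(x)]_0^3.
Choose V so that boundary terms are either known or forced to vanish.
u has inhomogeneous Neumann u'(0) = 0, u'(3) = -1. [u' v]_0^3 = (-1)·v(3) − (0)·v(0) = − v(3). Take V = H^1(0, 3); boundary term becomes part of RHS.
Weak formulation: find u (satisfying any essential BC) such that ∫_0^3 u'(x) v'(x) dx = ∫_0^3 f v dx − v(3) for all v ∈ V (Neumann data are natural BCs: they enter the RHS as boundary terms).
Substituting f(x) = 3*cos(2*π*x/3) + 1/3, the right-hand side is ∫_0^3 (3*cos(2*π*x/3) + 1/3) v dx − v(3).
Compatibility check (pure Neumann): taking v ≡ 1 ∈ V gives 0 = ∫_0^3 f dx + (-1) − (0), i.e. ∫_0^3 f dx must equal u'(0) − u'(3) = 1. Indeed ∫_0^3 (3*cos(2*π*x/3) + 1/3) dx = 1, so the data are compatible. The solution is then unique only up to an additive constant (fix it e.g. by requiring ∫_0^3 u dx = 0).


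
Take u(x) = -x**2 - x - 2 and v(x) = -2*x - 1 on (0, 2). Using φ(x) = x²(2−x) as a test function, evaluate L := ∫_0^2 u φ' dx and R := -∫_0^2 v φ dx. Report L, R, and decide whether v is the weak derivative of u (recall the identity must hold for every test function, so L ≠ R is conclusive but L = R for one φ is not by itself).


LHS = 68/15, RHS = 68/15. Yes, v = u' weakly.

u(x) = -x**2 - x - 2, classical derivative u'(x) = -2*x - 1.
φ(x) = x²(2−x), so φ'(x) = x*(4 - 3*x).
Note φ(0) = φ(2) = 0, so the boundary term u·φ vanishes.
LHS = ∫_0^2 u(x) φ'(x) dx = ∫_0^2 (3*x^4 - x^3 + 2*x^2 - 8*x) dx. Term by term:
  ∫_0^2 3*x^4 dx = 96/5;  ∫_0^2 -x^3 dx = -4;  ∫_0^2 2*x^2 dx = 16/3;
  ∫_0^2 -8*x dx = -16.
Sum: 96/5 − 4 + 16/3 − 16 = 68/15.
So LHS = 68/15.
∫_0^2 v(x) φ(x) dx = ∫_0^2 (2*x^4 - 3*x^3 - 2*x^2) dx. Term by term:
  ∫_0^2 2*x^4 dx = 64/5;  ∫_0^2 -3*x^3 dx = -12;  ∫_0^2 -2*x^2 dx = -16/3.
Sum: 64/5 − 12 − 16/3 = -68/15.
So RHS = -∫_0^2 v(x) φ(x) dx = 68/15.
LHS = RHS, so the identity holds for this test φ.
Moreover u is smooth here and v(x) = u'(x) = -2*x - 1 pointwise, so the identity holds for every test function. Hence v is the weak derivative of u.


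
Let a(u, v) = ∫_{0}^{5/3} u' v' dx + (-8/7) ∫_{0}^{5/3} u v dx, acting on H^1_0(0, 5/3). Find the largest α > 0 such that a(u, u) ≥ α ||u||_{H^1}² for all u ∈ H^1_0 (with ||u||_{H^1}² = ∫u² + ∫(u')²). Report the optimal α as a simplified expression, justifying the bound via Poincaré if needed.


α = (-200 + 63*π^2)/(7*(25 + 9*π^2))

Coercivity of a(·,·) on H^1_0(0, 5/3) means a(u, u) ≥ α ||u||_{H^1}² for every u ∈ H^1_0.
The interval has length L = 5/3, and Poincaré/coercivity depend only on L. Here a(u, u) = ∫(u')² + (-8/7)·∫u².
Here c = -8/7 < 0 with |c| < (π/L)² = 9*π^2/25, so coercivity still holds. The condition a(u,u) ≥ α||u||_{H^1}² reads (1−α)∫(u')² ≥ (α−c)∫u². Any admissible α is ≤ 1 (rapidly oscillating u have ∫u²/∫(u')² → 0), and α = 1 would force 0 ≥ (1−c)∫u², impossible since c < 1; so 1−α > 0. By the sharp Poincaré inequality on H^1_0 of an interval of length L, ∫(u')² ≥ (π/L)²∫u² with equality for the first sine mode sin(π(x−x₀)/L) (x₀ the left endpoint), so the inequality holds for all u iff (1−α)(π/L)² ≥ α − c, i.e. α ≤ ((π/L)² + c)/((π/L)² + 1) = (1 + c(L/π)²)/(1 + (L/π)²). (Direct route, valid since c ≤ 0: Poincaré gives c∫u² ≥ c(L/π)²∫(u')², so a(u,u) ≥ (1 + c(L/π)²)∫(u')², while ||u||_{H^1}² ≤ (1 + (L/π)²)∫(u')²; dividing yields the same α.) With (π/L)² = 9*π^2/25 and c = -8/7, the largest admissible constant is α = ((π/L)² + c)/((π/L)² + 1).
Simplifying, α = (-200 + 63*π^2)/(7*(25 + 9*π^2)).


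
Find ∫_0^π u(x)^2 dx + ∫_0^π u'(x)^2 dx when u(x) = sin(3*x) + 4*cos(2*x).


||u||_{H^1(0,π)}^2 = 48 + 45*π

u'(x) = -8*sin(2*x) + 3*cos(3*x).
Expand u² and (u')² and integrate term by term on (0, π), using: for integers n ≥ 1, ∫_0^π sin²(nx) dx = ∫_0^π cos²(nx) dx = π/2; for n ≠ n', ∫_0^π sin(nx)sin(n'x) dx = ∫_0^π cos(nx)cos(n'x) dx = 0; and by product-to-sum, ∫_0^π sin(nx)cos(n'x) dx = ½∫_0^π [sin((n+n')x) + sin((n−n')x)] dx, which is 0 when n+n' is even and 2n/(n²−n'²) when n+n' is odd (it need not vanish on (0, π)).
  u² squared terms: (4)²·∫cos(2x)² dx = 16·π/2 = 8*π;  (1)²·∫sin(3x)² dx = 1·π/2 = π/2.
  u² cross terms: 2·(4)·(1)·∫cos(2x)·sin(3x) dx = 8·(6/5) = 48/5.
  So ∫_0^π u² dx = 8*π + π/2 + 48/5 = 48/5 + 17*π/2.
  (u')² squared terms: (-8)²·∫sin(2x)² dx = 64·π/2 = 32*π;  (3)²·∫cos(3x)² dx = 9·π/2 = 9*π/2.
  (u')² cross terms: 2·(-8)·(3)·∫sin(2x)·cos(3x) dx = -48·(-4/5) = 192/5.
  So ∫_0^π (u')² dx = 32*π + 9*π/2 + 192/5 = 192/5 + 73*π/2.
||u||_{H^1}^2 = (48/5 + 17*π/2) + (192/5 + 73*π/2) = 48 + 45*π.


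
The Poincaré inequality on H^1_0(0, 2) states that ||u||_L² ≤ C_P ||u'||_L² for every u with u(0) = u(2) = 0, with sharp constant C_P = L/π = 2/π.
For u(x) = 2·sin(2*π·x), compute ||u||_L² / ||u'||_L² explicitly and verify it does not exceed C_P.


||u||_L² / ||u'||_L² = 1/(2*π) < C_P = 2/π.

u(x) = 2·sin(2*π·x), so u'(x) = 4*π*cos(2*π*x).
Writing u(x) = A·sin(kπx/L) with A = 2 and k = 4, use ∫_0^L sin²(kπx/L) dx = L/2 and ∫_0^L cos²(kπx/L) dx = L/2.
u² = 4·sin²(2*π·x) and (u')² = 16*π^2·cos²(2*π·x), and each of sin², cos² integrates to L/2 = 1 over (0, 2).
∫_0^2 u² dx = 4, so ||u||_L² = 2.
∫_0^2 (u')² dx = 16*π^2, so ||u'||_L² = 4*π.
Ratio ||u||_L² / ||u'||_L² = 1/(2*π).
Sharp Poincaré constant on H^1_0(0, 2) is C_P = L/π = 2/π, achieved by sin(π/2·x).
This is the k = 4 harmonic; the ratio L/(kπ) is strictly less than C_P = L/π, consistent with the sharp inequality ||u||_L² ≤ C_P ||u'||_L².


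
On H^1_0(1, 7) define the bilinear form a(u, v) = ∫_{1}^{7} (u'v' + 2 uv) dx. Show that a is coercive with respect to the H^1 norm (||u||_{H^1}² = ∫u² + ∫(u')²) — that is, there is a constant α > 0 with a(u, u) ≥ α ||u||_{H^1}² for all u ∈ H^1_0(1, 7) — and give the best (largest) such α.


α = 1

Coercivity of a(·,·) on H^1_0(1, 7) means a(u, u) ≥ α ||u||_{H^1}² for every u ∈ H^1_0.
The interval has length L = 6, and Poincaré/coercivity depend only on L. Here a(u, u) = ∫(u')² + (2)·∫u².
Here c = 2 ≥ 1, so a(u,u) = ∫(u')² + c∫u² ≥ ∫(u')² + ∫u² = ||u||_{H^1}², i.e. α = 1 works. No larger α is possible: a(u,u) ≥ α||u||_{H^1}² means (1−α)∫(u')² ≥ (α−c)∫u², and for the modes u_n = sin(nπ(x−x₀)/L) (x₀ the left endpoint) one has ∫u_n²/∫(u_n')² = (L/(nπ))² → 0, so a(u_n,u_n)/||u_n||_{H^1}² → 1. Hence the optimal constant is α = 1.
Therefore α = 1.


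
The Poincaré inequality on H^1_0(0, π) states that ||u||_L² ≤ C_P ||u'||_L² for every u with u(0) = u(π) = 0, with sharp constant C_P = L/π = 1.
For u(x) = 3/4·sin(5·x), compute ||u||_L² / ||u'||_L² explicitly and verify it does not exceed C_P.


||u||_L² / ||u'||_L² = 1/5 < C_P = 1.

u(x) = 3/4·sin(5·x), so u'(x) = 15*cos(5*x)/4.
Writing u(x) = A·sin(kπx/L) with A = 3/4 and k = 5, use ∫_0^L sin²(kπx/L) dx = L/2 and ∫_0^L cos²(kπx/L) dx = L/2.
u² = 9/16·sin²(5·x) and (u')² = 225/16·cos²(5·x), and each of sin², cos² integrates to L/2 = π/2 over (0, π).
∫_0^π u² dx = 9*π/32, so ||u||_L² = 3*sqrt(2)*sqrt(π)/8.
∫_0^π (u')² dx = 225*π/32, so ||u'||_L² = 15*sqrt(2)*sqrt(π)/8.
Ratio ||u||_L² / ||u'||_L² = 1/5.
Sharp Poincaré constant on H^1_0(0, π) is C_P = L/π = 1, achieved by sin(x).
This is the k = 5 harmonic; the ratio L/(kπ) is strictly less than C_P = L/π, consistent with the sharp inequality ||u||_L² ≤ C_P ||u'||_L².


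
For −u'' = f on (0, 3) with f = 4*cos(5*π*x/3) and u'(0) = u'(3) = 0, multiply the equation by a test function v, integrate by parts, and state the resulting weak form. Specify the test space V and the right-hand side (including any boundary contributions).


V = H^1(0, 3) (no boundary constraint on v; u is determined up to an additive constant); weak form: ∫_0^3 u'v' dx = ∫_0^3 (4*cos(5*π*x/3)) v dx for all v ∈ V.

Multiply both sides by a test function v and integrate from 0 to 3:
  ∫_0^3 −u''(x) v(x) dx = ∫_0^3 f(x) v(x) dx.
Integrate the LHS by parts once:
  ∫_0^3 −u'' v dx = −[u'(x) v(x)]_0^3 + ∫_0^3 u'(x) v'(x) dx.
Thus ∫_0^3 u'(x) v'(x) dx = ∫_0^3 f(x) v(x) dx + [u'(x) v(x)]_0^3.
Choose V so that boundary terms are either known or forced to vanish.
u has homogeneous Neumann: u'(0) = u'(3) = 0. So [u' v]_0^3 = 0·v(3) − 0·v(0) = 0 for any v; take V = H^1(0, 3).
Weak formulation: find u (satisfying any essential BC) such that ∫_0^3 u'(x) v'(x) dx = ∫_0^3 f v dx for all v ∈ V (homogeneous Neumann, so boundary terms vanish).
Substituting f(x) = 4*cos(5*π*x/3), the right-hand side is ∫_0^3 (4*cos(5*π*x/3)) v dx.
Compatibility check (pure Neumann): taking v ≡ 1 ∈ V gives 0 = ∫_0^3 f dx + (0) − (0), i.e. ∫_0^3 f dx must equal u'(0) − u'(3) = 0. Indeed ∫_0^3 (4*cos(5*π*x/3)) dx = 0, so the data are compatible. The solution is then unique only up to an additive constant (fix it e.g. by requiring ∫_0^3 u dx = 0).
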